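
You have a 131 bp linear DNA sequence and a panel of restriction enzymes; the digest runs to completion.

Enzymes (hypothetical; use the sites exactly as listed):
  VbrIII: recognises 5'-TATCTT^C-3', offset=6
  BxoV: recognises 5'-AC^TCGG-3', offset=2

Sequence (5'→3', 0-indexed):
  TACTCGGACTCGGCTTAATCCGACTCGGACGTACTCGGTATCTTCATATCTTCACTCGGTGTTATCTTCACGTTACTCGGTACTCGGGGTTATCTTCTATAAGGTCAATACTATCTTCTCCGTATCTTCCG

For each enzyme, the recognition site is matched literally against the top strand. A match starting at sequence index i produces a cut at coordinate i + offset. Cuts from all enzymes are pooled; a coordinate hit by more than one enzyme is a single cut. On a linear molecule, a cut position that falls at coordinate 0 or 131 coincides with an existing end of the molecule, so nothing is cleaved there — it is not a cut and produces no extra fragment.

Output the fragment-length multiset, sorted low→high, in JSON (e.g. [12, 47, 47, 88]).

Scan for sites:
  VbrIII TATCTTC/6: at [38, 46, 62, 90, 111, 122] ⇒ [44, 52, 68, 96, 117, 128]
  BxoV ACTCGG/2: at [1, 7, 22, 32, 53, 74, 81] ⇒ [3, 9, 24, 34, 55, 76, 83]

Pooled cuts: [3, 9, 24, 34, 44, 52, 55, 68, 76, 83, 96, 117, 128]

Fragments:
  [0,3): 3 bp
  [3,9): 6 bp
  [9,24): 15 bp
  [24,34): 10 bp
  [34,44): 10 bp
  [44,52): 8 bp
  [52,55): 3 bp
  [55,68): 13 bp
  [68,76): 8 bp
  [76,83): 7 bp
  [83,96): 13 bp
  [96,117): 21 bp
  [117,128): 11 bp
  [128,131): 3 bp

[3,3,3,6,7,8,8,10,10,11,13,13,15,21]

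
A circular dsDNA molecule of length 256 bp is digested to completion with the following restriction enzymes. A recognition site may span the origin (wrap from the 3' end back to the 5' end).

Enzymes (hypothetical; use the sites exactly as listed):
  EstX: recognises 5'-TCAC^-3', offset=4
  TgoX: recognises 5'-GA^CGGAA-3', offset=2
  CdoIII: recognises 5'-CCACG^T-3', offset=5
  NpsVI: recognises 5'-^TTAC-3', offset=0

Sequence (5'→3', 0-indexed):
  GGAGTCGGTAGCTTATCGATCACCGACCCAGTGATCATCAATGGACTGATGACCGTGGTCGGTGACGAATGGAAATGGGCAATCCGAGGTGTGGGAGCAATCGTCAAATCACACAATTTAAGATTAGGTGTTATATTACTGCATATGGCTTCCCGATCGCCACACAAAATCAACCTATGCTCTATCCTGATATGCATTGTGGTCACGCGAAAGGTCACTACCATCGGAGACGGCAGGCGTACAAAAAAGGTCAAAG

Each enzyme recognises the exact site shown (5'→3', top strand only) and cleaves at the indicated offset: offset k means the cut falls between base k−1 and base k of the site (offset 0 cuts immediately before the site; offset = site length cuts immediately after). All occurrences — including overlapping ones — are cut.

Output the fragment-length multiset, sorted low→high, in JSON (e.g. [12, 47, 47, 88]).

Site scan:
  EstX (TCAC, off=4): starts [19, 108, 202, 214] → cuts [23, 112, 206, 218]
  TgoX (GACGGAA, off=2): no sites
  CdoIII (CCACGT, off=5): no sites
  NpsVI (TTAC, off=0): starts [135] → cuts [135]

Pooled cuts: [23, 112, 135, 206, 218]

Fragments:
  23→112: 89 bp
  112→135: 23 bp
  135→206: 71 bp
  206→218: 12 bp
  218→23 (wrap): 256-218+23 = 61 bp

[12,23,61,71,89]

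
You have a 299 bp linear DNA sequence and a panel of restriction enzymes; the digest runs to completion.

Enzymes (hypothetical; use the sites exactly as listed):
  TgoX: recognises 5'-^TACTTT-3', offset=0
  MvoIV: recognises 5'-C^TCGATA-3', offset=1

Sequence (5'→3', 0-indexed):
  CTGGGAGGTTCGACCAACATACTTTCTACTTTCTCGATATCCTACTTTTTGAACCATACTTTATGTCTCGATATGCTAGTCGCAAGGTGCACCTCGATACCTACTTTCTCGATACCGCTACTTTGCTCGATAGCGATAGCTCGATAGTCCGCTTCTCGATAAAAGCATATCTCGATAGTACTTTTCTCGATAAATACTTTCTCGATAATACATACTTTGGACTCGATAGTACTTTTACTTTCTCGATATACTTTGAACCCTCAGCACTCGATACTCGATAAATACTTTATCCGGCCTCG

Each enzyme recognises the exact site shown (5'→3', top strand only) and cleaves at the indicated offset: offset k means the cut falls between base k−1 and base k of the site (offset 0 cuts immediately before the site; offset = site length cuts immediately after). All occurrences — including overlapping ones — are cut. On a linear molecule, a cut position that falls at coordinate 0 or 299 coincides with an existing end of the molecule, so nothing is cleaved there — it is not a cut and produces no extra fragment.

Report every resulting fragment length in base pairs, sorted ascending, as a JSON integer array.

[6,6,7,7,7,7,7,7,7,7,8,8,8,8,8,9,10,10,11,11,14,14,15,16,17,19,19,26]

Site scan:
  TgoX TACTTT/0: at [19, 26, 42, 56, 101, 118, 178, 194, 212, 229, 235, 248, 282] ⇒ [19, 26, 42, 56, 101, 118, 178, 194, 212, 229, 235, 248, 282]
  MvoIV CTCGATA/1: at [32, 66, 92, 107, 125, 139, 154, 170, 185, 200, 221, 241, 266, 273] ⇒ [33, 67, 93, 108, 126, 140, 155, 171, 186, 201, 222, 242, 267, 274]

Pooled cuts: [19, 26, 33, 42, 56, 67, 93, 101, 108, 118, 126, 140, 155, 171, 178, 186, 194, 201, 212, 222, 229, 235, 242, 248, 267, 274, 282]

Fragment lengths:
  [0,19): 19 bp
  [19,26): 7 bp
  [26,33): 7 bp
  [33,42): 9 bp
  [42,56): 14 bp
  [56,67): 11 bp
  [67,93): 26 bp
  [93,101): 8 bp
  [101,108): 7 bp
  [108,118): 10 bp
  [118,126): 8 bp
  [126,140): 14 bp
  [140,155): 15 bp
  [155,171): 16 bp
  [171,178): 7 bp
  [178,186): 8 bp
  [186,194): 8 bp
  [194,201): 7 bp
  [201,212): 11 bp
  [212,222): 10 bp
  [222,229): 7 bp
  [229,235): 6 bp
  [235,242): 7 bp
  [242,248): 6 bp
  [248,267): 19 bp
  [267,274): 7 bp
  [274,282): 8 bp
  [282,299): 17 bp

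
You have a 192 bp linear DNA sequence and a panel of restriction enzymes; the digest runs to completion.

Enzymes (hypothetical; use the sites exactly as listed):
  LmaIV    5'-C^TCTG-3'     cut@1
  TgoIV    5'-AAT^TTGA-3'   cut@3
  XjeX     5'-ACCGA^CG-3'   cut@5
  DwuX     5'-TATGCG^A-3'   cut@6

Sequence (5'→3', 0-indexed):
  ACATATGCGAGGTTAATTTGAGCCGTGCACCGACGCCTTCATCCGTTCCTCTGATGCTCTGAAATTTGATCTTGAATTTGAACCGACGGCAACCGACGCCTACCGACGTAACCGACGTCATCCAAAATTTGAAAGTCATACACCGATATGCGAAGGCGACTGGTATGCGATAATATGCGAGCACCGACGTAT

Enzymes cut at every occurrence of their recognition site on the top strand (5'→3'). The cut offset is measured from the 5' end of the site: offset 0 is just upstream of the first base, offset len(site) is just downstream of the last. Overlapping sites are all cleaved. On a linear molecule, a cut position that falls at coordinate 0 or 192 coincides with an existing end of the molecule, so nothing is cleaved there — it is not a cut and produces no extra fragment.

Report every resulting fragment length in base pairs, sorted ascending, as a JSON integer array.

[5,8,8,8,8,9,9,9,10,10,10,12,13,16,16,17,24]

Site scan:
  LmaIV (CTCTG, off=1): starts [48, 56] → cuts [49, 57]
  TgoIV (AATTTGA, off=3): starts [14, 62, 74, 125] → cuts [17, 65, 77, 128]
  XjeX (ACCGACG, off=5): starts [28, 81, 91, 101, 110, 182] → cuts [33, 86, 96, 106, 115, 187]
  DwuX (TATGCGA, off=6): starts [3, 146, 163, 173] → cuts [9, 152, 169, 179]

All cut coordinates (distinct, sorted): [9, 17, 33, 49, 57, 65, 77, 86, 96, 106, 115, 128, 152, 169, 179, 187]

Fragments:
  [0,9): 9 bp
  [9,17): 8 bp
  [17,33): 16 bp
  [33,49): 16 bp
  [49,57): 8 bp
  [57,65): 8 bp
  [65,77): 12 bp
  [77,86): 9 bp
  [86,96): 10 bp
  [96,106): 10 bp
  [106,115): 9 bp
  [115,128): 13 bp
  [128,152): 24 bp
  [152,169): 17 bp
  [169,179): 10 bp
  [179,187): 8 bp
  [187,192): 5 bp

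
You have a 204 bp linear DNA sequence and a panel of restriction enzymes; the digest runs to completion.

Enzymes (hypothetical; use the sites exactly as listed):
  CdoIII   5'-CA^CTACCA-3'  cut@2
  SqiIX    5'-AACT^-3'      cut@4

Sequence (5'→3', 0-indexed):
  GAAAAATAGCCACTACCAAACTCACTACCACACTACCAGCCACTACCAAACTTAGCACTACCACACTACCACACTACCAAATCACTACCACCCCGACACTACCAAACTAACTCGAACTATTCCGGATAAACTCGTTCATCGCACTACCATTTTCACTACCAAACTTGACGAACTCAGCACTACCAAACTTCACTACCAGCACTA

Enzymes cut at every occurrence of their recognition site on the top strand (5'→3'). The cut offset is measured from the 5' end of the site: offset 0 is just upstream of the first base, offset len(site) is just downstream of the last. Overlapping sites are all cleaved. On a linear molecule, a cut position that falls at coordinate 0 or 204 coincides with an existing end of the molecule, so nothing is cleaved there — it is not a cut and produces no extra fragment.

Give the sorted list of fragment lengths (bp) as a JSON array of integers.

Scan for sites:
  CdoIII (CACTACCA, off=2): starts [10, 22, 30, 40, 55, 63, 71, 82, 96, 141, 153, 177, 190] → cuts [12, 24, 32, 42, 57, 65, 73, 84, 98, 143, 155, 179, 192]
  SqiIX (AACT, off=4): starts [18, 48, 104, 108, 114, 128, 161, 170, 185] → cuts [22, 52, 108, 112, 118, 132, 165, 174, 189]

All cut coordinates (distinct, sorted): [12, 22, 24, 32, 42, 52, 57, 65, 73, 84, 98, 108, 112, 118, 132, 143, 155, 165, 174, 179, 189, 192]

Fragment lengths:
  [0,12): 12 bp
  [12,22): 10 bp
  [22,24): 2 bp
  [24,32): 8 bp
  [32,42): 10 bp
  [42,52): 10 bp
  [52,57): 5 bp
  [57,65): 8 bp
  [65,73): 8 bp
  [73,84): 11 bp
  [84,98): 14 bp
  [98,108): 10 bp
  [108,112): 4 bp
  [112,118): 6 bp
  [118,132): 14 bp
  [132,143): 11 bp
  [143,155): 12 bp
  [155,165): 10 bp
  [165,174): 9 bp
  [174,179): 5 bp
  [179,189): 10 bp
  [189,192): 3 bp
  [192,204): 12 bp

[2,3,4,5,5,6,8,8,8,9,10,10,10,10,10,10,11,11,12,12,12,14,14]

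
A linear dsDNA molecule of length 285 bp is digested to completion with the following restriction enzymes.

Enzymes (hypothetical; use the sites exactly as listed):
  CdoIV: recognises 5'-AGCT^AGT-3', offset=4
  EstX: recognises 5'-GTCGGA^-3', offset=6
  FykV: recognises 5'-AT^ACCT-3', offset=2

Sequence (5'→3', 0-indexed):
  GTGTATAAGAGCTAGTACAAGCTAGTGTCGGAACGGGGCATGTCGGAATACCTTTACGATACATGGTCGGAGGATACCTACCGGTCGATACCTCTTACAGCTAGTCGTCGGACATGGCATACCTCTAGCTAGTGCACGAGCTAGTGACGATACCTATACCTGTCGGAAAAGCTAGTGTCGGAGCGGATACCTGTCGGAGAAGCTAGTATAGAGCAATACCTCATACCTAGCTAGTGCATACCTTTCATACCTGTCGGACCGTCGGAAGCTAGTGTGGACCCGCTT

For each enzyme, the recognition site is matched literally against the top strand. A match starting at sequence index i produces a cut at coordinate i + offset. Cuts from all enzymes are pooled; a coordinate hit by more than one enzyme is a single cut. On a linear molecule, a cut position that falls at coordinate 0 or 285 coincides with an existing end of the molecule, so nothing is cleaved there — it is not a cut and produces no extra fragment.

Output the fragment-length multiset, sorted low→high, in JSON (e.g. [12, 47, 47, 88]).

Site scan:
  CdoIV (AGCTAGT, off=4): starts [9, 19, 98, 126, 138, 169, 200, 228, 266] → cuts [13, 23, 102, 130, 142, 173, 204, 232, 270]
  EstX (GTCGGA, off=6): starts [26, 41, 65, 106, 161, 176, 192, 252, 260] → cuts [32, 47, 71, 112, 167, 182, 198, 258, 266]
  FykV (ATACCT, off=2): starts [47, 73, 87, 118, 149, 155, 186, 215, 222, 237, 246] → cuts [49, 75, 89, 120, 151, 157, 188, 217, 224, 239, 248]

All cut coordinates (distinct, sorted): [13, 23, 32, 47, 49, 71, 75, 89, 102, 112, 120, 130, 142, 151, 157, 167, 173, 182, 188, 198, 204, 217, 224, 232, 239, 248, 258, 266, 270]

Fragments:
  [0,13): 13 bp
  [13,23): 10 bp
  [23,32): 9 bp
  [32,47): 15 bp
  [47,49): 2 bp
  [49,71): 22 bp
  [71,75): 4 bp
  [75,89): 14 bp
  [89,102): 13 bp
  [102,112): 10 bp
  [112,120): 8 bp
  [120,130): 10 bp
  [130,142): 12 bp
  [142,151): 9 bp
  [151,157): 6 bp
  [157,167): 10 bp
  [167,173): 6 bp
  [173,182): 9 bp
  [182,188): 6 bp
  [188,198): 10 bp
  [198,204): 6 bp
  [204,217): 13 bp
  [217,224): 7 bp
  [224,232): 8 bp
  [232,239): 7 bp
  [239,248): 9 bp
  [248,258): 10 bp
  [258,266): 8 bp
  [266,270): 4 bp
  [270,285): 15 bp

[2,4,4,6,6,6,6,7,7,8,8,8,9,9,9,9,10,10,10,10,10,10,12,13,13,13,14,15,15,22]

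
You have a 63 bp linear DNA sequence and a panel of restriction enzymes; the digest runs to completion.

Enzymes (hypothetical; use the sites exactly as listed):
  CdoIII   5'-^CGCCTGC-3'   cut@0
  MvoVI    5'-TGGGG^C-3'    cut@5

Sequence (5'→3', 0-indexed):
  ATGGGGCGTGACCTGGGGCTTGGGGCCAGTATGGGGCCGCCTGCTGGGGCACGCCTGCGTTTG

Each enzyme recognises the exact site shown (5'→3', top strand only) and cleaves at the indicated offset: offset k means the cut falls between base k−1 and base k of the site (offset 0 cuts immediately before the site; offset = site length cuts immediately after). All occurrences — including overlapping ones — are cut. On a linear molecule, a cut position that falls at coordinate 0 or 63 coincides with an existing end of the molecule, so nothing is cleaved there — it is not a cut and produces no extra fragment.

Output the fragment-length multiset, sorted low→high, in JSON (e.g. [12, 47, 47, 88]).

[1,2,6,7,11,12,12,12]

Per-enzyme occurrences:
  CdoIII (CGCCTGC, off=0): starts [37, 51] → cuts [37, 51]
  MvoVI (TGGGGC, off=5): starts [1, 13, 20, 31, 44] → cuts [6, 18, 25, 36, 49]

All cut coordinates (distinct, sorted): [6, 18, 25, 36, 37, 49, 51]

Fragments:
  [0,6): 6 bp
  [6,18): 12 bp
  [18,25): 7 bp
  [25,36): 11 bp
  [36,37): 1 bp
  [37,49): 12 bp
  [49,51): 2 bp
  [51,63): 12 bp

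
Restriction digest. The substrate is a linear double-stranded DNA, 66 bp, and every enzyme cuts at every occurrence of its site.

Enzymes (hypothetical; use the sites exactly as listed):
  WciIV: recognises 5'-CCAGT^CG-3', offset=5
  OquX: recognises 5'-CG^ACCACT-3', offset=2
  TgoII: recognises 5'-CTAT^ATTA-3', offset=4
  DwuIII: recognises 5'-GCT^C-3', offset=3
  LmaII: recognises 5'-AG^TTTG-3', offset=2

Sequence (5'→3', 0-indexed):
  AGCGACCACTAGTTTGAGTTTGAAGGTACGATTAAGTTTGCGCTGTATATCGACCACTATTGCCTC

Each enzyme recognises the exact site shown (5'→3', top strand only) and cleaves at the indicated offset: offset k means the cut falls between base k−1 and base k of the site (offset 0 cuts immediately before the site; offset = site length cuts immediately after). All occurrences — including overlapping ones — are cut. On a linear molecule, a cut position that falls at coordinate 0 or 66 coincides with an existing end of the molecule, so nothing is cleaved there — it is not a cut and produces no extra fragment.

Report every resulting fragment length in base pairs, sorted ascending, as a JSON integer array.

[4,6,8,14,16,18]

Site scan:
  WciIV (CCAGTCG, off=5): no sites
  OquX CGACCACT/2: at [2, 50] ⇒ [4, 52]
  TgoII (CTATATTA, off=4): no sites
  DwuIII (GCTC, off=3): no sites
  LmaII AGTTTG/2: at [10, 16, 34] ⇒ [12, 18, 36]

Pooled cuts: [4, 12, 18, 36, 52]

Fragments:
  [0,4): 4 bp
  [4,12): 8 bp
  [12,18): 6 bp
  [18,36): 18 bp
  [36,52): 16 bp
  [52,66): 14 bp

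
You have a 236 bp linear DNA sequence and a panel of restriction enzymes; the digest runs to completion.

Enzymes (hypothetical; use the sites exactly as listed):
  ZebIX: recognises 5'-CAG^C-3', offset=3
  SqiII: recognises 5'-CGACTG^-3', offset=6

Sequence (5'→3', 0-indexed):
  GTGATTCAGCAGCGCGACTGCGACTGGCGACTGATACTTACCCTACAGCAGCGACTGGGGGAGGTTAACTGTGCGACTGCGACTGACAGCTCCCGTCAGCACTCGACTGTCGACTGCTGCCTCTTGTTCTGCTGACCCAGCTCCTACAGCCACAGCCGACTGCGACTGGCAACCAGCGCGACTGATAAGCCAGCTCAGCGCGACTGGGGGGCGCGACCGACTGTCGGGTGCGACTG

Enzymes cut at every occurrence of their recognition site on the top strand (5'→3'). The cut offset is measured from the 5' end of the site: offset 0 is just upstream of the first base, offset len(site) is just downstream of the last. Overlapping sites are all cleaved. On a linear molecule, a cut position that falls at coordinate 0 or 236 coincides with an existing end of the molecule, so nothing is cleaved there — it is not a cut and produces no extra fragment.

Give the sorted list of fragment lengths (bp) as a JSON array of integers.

Site scan:
  ZebIX (CAGC, off=3): starts [6, 9, 45, 48, 86, 96, 137, 146, 152, 173, 190, 195] → cuts [9, 12, 48, 51, 89, 99, 140, 149, 155, 176, 193, 198]
  SqiII (CGACTG, off=6): starts [14, 20, 27, 51, 73, 79, 103, 110, 156, 162, 178, 200, 217, 230] → cuts [20, 26, 33, 57, 79, 85, 109, 116, 162, 168, 184, 206, 223] (position 236 is a terminus of the linear molecule — no cut)

Pooled cuts: [9, 12, 20, 26, 33, 48, 51, 57, 79, 85, 89, 99, 109, 116, 140, 149, 155, 162, 168, 176, 184, 193, 198, 206, 223]

Fragments:
  [0,9): 9 bp
  [9,12): 3 bp
  [12,20): 8 bp
  [20,26): 6 bp
  [26,33): 7 bp
  [33,48): 15 bp
  [48,51): 3 bp
  [51,57): 6 bp
  [57,79): 22 bp
  [79,85): 6 bp
  [85,89): 4 bp
  [89,99): 10 bp
  [99,109): 10 bp
  [109,116): 7 bp
  [116,140): 24 bp
  [140,149): 9 bp
  [149,155): 6 bp
  [155,162): 7 bp
  [162,168): 6 bp
  [168,176): 8 bp
  [176,184): 8 bp
  [184,193): 9 bp
  [193,198): 5 bp
  [198,206): 8 bp
  [206,223): 17 bp
  [223,236): 13 bp

[3,3,4,5,6,6,6,6,6,7,7,7,8,8,8,8,9,9,9,10,10,13,15,17,22,24]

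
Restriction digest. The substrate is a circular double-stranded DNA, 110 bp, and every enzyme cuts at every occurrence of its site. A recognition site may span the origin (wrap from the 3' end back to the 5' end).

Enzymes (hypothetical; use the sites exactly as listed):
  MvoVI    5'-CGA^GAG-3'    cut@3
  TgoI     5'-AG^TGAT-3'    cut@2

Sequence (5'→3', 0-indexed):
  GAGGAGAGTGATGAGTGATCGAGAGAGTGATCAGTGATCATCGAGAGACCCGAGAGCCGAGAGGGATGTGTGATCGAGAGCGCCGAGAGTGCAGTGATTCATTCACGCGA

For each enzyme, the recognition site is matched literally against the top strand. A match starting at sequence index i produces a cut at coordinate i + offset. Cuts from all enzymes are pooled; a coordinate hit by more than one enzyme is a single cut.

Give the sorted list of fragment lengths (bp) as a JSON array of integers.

Site scan:
  MvoVI CGAGAG/3: at [19, 41, 50, 57, 74, 83, 107] ⇒ [0, 22, 44, 53, 60, 77, 86]
  TgoI AGTGAT/2: at [6, 13, 25, 32, 92] ⇒ [8, 15, 27, 34, 94]

All cut coordinates (distinct, sorted): [0, 8, 15, 22, 27, 34, 44, 53, 60, 77, 86, 94]

Fragment lengths:
  0→8: 8 bp
  8→15: 7 bp
  15→22: 7 bp
  22→27: 5 bp
  27→34: 7 bp
  34→44: 10 bp
  44→53: 9 bp
  53→60: 7 bp
  60→77: 17 bp
  77→86: 9 bp
  86→94: 8 bp
  94→0 (wrap): 110-94+0 = 16 bp

[5,7,7,7,7,8,8,9,9,10,16,17]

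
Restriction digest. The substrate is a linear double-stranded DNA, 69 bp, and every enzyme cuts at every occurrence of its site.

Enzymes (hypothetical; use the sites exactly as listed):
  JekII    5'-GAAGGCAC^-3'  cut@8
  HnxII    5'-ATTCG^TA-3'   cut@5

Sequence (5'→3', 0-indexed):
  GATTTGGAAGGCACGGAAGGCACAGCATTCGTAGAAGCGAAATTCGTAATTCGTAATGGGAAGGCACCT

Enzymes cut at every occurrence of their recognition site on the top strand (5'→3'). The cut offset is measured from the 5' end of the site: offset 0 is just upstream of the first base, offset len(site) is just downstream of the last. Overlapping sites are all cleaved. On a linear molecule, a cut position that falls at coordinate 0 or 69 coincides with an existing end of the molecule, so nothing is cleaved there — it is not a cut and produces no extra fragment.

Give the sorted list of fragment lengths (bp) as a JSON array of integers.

Site scan:
  JekII (GAAGGCAC, off=8): starts [6, 15, 59] → cuts [14, 23, 67]
  HnxII (ATTCGTA, off=5): starts [26, 41, 48] → cuts [31, 46, 53]

Pooled cuts: [14, 23, 31, 46, 53, 67]

Fragment lengths:
  [0,14): 14 bp
  [14,23): 9 bp
  [23,31): 8 bp
  [31,46): 15 bp
  [46,53): 7 bp
  [53,67): 14 bp
  [67,69): 2 bp

[2,7,8,9,14,14,15]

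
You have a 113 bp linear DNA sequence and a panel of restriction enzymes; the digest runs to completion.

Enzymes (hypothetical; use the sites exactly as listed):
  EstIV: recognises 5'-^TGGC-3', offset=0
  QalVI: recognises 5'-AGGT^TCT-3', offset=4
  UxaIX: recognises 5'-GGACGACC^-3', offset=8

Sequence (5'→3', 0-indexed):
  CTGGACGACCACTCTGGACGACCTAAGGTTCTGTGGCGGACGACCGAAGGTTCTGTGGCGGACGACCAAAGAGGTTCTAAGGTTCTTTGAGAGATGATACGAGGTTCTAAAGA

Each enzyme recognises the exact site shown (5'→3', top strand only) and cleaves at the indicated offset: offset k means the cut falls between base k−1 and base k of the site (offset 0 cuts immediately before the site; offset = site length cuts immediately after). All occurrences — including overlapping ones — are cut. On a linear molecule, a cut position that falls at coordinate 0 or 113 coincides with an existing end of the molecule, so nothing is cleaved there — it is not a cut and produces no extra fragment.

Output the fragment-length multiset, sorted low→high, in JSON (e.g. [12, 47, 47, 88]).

Scan for sites:
  EstIV (TGGC, off=0): starts [33, 55] → cuts [33, 55]
  QalVI (AGGTTCT, off=4): starts [25, 47, 71, 79, 101] → cuts [29, 51, 75, 83, 105]
  UxaIX (GGACGACC, off=8): starts [2, 15, 37, 59] → cuts [10, 23, 45, 67]

Pooled cuts: [10, 23, 29, 33, 45, 51, 55, 67, 75, 83, 105]

Fragment lengths:
  [0,10): 10 bp
  [10,23): 13 bp
  [23,29): 6 bp
  [29,33): 4 bp
  [33,45): 12 bp
  [45,51): 6 bp
  [51,55): 4 bp
  [55,67): 12 bp
  [67,75): 8 bp
  [75,83): 8 bp
  [83,105): 22 bp
  [105,113): 8 bp

[4,4,6,6,8,8,8,10,12,12,13,22]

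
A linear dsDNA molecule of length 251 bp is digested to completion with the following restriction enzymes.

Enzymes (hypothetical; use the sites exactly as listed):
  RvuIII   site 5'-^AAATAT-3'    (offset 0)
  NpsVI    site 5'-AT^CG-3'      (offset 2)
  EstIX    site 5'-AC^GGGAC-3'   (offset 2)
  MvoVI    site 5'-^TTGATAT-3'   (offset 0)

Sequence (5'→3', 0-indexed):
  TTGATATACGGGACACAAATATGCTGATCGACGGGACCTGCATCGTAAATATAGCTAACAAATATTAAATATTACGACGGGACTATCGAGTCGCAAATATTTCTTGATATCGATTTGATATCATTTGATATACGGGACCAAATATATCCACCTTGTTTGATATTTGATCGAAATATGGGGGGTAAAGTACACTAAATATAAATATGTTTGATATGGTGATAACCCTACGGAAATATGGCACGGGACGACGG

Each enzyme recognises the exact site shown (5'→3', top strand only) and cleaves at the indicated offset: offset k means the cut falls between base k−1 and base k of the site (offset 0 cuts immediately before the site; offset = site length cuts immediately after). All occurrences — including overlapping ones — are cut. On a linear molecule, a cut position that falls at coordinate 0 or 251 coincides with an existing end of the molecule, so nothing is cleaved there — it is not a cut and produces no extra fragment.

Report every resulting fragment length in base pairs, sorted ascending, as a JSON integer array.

Per-enzyme occurrences:
  RvuIII AAATAT/0: at [16, 46, 59, 66, 94, 139, 170, 193, 199, 230] ⇒ [16, 46, 59, 66, 94, 139, 170, 193, 199, 230]
  NpsVI ATCG/2: at [26, 41, 84, 108, 166] ⇒ [28, 43, 86, 110, 168]
  EstIX ACGGGAC/2: at [7, 30, 76, 131, 239] ⇒ [9, 32, 78, 133, 241]
  MvoVI TTGATAT/0: at [0, 103, 114, 124, 156, 207] ⇒ [103, 114, 124, 156, 207] (position 0 is a terminus of the linear molecule — no cut)

Pooled cuts: [9, 16, 28, 32, 43, 46, 59, 66, 78, 86, 94, 103, 110, 114, 124, 133, 139, 156, 168, 170, 193, 199, 207, 230, 241]

Fragment lengths:
  [0,9): 9 bp
  [9,16): 7 bp
  [16,28): 12 bp
  [28,32): 4 bp
  [32,43): 11 bp
  [43,46): 3 bp
  [46,59): 13 bp
  [59,66): 7 bp
  [66,78): 12 bp
  [78,86): 8 bp
  [86,94): 8 bp
  [94,103): 9 bp
  [103,110): 7 bp
  [110,114): 4 bp
  [114,124): 10 bp
  [124,133): 9 bp
  [133,139): 6 bp
  [139,156): 17 bp
  [156,168): 12 bp
  [168,170): 2 bp
  [170,193): 23 bp
  [193,199): 6 bp
  [199,207): 8 bp
  [207,230): 23 bp
  [230,241): 11 bp
  [241,251): 10 bp

[2,3,4,4,6,6,7,7,7,8,8,8,9,9,9,10,10,11,11,12,12,12,13,17,23,23]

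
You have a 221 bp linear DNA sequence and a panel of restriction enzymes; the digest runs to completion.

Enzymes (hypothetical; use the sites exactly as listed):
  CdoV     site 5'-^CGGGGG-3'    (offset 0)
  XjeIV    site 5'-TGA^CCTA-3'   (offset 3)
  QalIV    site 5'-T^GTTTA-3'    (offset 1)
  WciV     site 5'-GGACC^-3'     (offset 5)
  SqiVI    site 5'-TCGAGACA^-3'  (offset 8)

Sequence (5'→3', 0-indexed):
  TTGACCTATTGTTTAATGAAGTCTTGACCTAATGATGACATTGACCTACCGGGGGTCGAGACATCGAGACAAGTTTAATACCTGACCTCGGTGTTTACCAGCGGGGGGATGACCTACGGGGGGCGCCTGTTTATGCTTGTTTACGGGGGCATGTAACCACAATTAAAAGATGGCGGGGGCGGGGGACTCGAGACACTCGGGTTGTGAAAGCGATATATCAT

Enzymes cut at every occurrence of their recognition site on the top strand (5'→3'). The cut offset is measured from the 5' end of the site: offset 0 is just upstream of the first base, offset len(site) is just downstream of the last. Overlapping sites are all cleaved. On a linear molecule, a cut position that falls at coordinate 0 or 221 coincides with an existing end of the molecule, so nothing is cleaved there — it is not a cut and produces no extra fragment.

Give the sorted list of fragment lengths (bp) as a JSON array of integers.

Scan for sites:
  CdoV CGGGGG/0: at [49, 101, 116, 143, 173, 179] ⇒ [49, 101, 116, 143, 173, 179]
  XjeIV TGACCTA/3: at [1, 24, 41, 109] ⇒ [4, 27, 44, 112]
  QalIV TGTTTA/1: at [9, 91, 127, 137] ⇒ [10, 92, 128, 138]
  WciV (GGACC, off=5): no sites
  SqiVI TCGAGACA/8: at [55, 63, 187] ⇒ [63, 71, 195]

Pooled cuts: [4, 10, 27, 44, 49, 63, 71, 92, 101, 112, 116, 128, 138, 143, 173, 179, 195]

Fragments:
  [0,4): 4 bp
  [4,10): 6 bp
  [10,27): 17 bp
  [27,44): 17 bp
  [44,49): 5 bp
  [49,63): 14 bp
  [63,71): 8 bp
  [71,92): 21 bp
  [92,101): 9 bp
  [101,112): 11 bp
  [112,116): 4 bp
  [116,128): 12 bp
  [128,138): 10 bp
  [138,143): 5 bp
  [143,173): 30 bp
  [173,179): 6 bp
  [179,195): 16 bp
  [195,221): 26 bp

[4,4,5,5,6,6,8,9,10,11,12,14,16,17,17,21,26,30]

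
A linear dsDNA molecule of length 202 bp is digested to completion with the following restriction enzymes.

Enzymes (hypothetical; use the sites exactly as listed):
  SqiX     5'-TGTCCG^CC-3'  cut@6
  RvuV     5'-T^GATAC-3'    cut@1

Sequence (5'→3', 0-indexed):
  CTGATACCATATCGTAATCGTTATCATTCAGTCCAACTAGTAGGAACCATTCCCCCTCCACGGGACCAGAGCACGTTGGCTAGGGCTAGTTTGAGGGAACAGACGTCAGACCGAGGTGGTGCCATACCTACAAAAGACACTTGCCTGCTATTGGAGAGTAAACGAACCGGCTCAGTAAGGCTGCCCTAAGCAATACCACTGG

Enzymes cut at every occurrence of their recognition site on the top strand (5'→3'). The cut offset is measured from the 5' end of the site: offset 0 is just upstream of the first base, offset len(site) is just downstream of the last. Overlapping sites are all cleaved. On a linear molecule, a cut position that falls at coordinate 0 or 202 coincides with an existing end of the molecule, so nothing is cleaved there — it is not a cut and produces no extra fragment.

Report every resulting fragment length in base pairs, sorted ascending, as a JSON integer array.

Per-enzyme occurrences:
  SqiX (TGTCCGCC, off=6): no sites
  RvuV TGATAC/1: at [1] ⇒ [2]

Pooled cuts: [2]

Fragments:
  [0,2): 2 bp
  [2,202): 200 bp

[2,200]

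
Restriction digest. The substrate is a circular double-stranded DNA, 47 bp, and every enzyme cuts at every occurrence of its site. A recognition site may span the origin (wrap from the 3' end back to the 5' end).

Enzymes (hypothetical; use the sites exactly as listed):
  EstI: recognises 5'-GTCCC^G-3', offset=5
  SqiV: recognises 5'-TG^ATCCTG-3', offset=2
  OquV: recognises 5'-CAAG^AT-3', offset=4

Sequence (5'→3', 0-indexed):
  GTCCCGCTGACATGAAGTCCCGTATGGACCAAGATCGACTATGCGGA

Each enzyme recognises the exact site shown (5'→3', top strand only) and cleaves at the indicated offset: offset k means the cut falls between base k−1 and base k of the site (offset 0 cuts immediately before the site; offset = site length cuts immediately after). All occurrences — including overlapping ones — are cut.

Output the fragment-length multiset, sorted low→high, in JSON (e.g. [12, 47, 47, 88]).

[12,16,19]

Per-enzyme occurrences:
  EstI GTCCCG/5: at [0, 16] ⇒ [5, 21]
  SqiV (TGATCCTG, off=2): no sites
  OquV CAAGAT/4: at [29] ⇒ [33]

All cut coordinates (distinct, sorted): [5, 21, 33]

Fragments:
  5→21: 16 bp
  21→33: 12 bp
  33→5 (wrap): 47-33+5 = 19 bp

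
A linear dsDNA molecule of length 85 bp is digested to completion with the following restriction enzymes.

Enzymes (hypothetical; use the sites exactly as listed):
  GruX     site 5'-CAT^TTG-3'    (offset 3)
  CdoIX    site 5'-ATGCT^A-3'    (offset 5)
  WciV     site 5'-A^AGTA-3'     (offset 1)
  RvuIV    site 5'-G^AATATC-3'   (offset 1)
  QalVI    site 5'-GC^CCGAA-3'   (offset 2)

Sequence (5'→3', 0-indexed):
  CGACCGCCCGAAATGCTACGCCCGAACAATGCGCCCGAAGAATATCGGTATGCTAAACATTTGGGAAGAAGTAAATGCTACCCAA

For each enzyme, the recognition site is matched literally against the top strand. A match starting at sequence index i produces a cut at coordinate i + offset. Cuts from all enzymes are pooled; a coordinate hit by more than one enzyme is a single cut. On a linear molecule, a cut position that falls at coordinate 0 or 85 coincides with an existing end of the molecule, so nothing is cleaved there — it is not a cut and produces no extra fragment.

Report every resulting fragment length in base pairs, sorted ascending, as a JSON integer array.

Scan for sites:
  GruX (CATTTG, off=3): starts [57] → cuts [60]
  CdoIX (ATGCTA, off=5): starts [12, 49, 74] → cuts [17, 54, 79]
  WciV (AAGTA, off=1): starts [68] → cuts [69]
  RvuIV (GAATATC, off=1): starts [39] → cuts [40]
  QalVI (GCCCGAA, off=2): starts [5, 19, 32] → cuts [7, 21, 34]

Pooled cuts: [7, 17, 21, 34, 40, 54, 60, 69, 79]

Fragments:
  [0,7): 7 bp
  [7,17): 10 bp
  [17,21): 4 bp
  [21,34): 13 bp
  [34,40): 6 bp
  [40,54): 14 bp
  [54,60): 6 bp
  [60,69): 9 bp
  [69,79): 10 bp
  [79,85): 6 bp

[4,6,6,6,7,9,10,10,13,14]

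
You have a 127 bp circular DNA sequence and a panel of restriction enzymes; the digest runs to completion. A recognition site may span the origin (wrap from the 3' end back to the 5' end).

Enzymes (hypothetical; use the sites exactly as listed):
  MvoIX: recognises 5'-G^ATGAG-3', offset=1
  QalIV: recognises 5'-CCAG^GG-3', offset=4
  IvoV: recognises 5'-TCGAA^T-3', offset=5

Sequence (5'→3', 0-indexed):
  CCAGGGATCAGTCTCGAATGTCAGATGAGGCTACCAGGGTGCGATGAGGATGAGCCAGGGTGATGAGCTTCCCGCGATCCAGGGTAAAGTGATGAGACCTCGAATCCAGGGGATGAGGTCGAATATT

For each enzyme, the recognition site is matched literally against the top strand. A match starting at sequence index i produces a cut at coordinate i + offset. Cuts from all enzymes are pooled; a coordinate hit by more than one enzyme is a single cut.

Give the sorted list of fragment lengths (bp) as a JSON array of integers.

[3,4,5,6,6,6,8,9,9,11,13,13,14,20]

Scan for sites:
  MvoIX GATGAG/1: at [23, 42, 48, 61, 90, 111] ⇒ [24, 43, 49, 62, 91, 112]
  QalIV CCAGGG/4: at [0, 33, 54, 78, 105] ⇒ [4, 37, 58, 82, 109]
  IvoV TCGAAT/5: at [13, 99, 118] ⇒ [18, 104, 123]

All cut coordinates (distinct, sorted): [4, 18, 24, 37, 43, 49, 58, 62, 82, 91, 104, 109, 112, 123]

Fragment lengths:
  4→18: 14 bp
  18→24: 6 bp
  24→37: 13 bp
  37→43: 6 bp
  43→49: 6 bp
  49→58: 9 bp
  58→62: 4 bp
  62→82: 20 bp
  82→91: 9 bp
  91→104: 13 bp
  104→109: 5 bp
  109→112: 3 bp
  112→123: 11 bp
  123→4 (wrap): 127-123+4 = 8 bp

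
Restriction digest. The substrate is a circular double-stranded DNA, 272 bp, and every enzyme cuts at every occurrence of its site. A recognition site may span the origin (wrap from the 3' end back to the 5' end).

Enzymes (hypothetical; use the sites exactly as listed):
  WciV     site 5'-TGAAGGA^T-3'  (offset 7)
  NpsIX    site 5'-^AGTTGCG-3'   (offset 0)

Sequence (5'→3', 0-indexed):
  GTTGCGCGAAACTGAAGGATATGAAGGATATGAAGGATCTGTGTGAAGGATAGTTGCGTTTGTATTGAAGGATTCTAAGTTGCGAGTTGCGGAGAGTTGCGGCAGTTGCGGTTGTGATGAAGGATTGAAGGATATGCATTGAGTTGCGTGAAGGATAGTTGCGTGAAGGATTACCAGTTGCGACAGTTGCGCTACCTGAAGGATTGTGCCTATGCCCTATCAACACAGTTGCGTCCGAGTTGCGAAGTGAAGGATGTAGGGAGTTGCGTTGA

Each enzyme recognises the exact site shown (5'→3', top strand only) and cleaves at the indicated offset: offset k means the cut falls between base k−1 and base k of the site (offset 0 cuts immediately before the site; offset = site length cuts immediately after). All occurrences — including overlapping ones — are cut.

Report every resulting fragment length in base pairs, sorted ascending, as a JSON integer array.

Scan for sites:
  WciV (TGAAGGAT, off=7): starts [12, 21, 30, 43, 65, 117, 125, 148, 163, 196, 247] → cuts [19, 28, 37, 50, 72, 124, 132, 155, 170, 203, 254]
  NpsIX (AGTTGCG, off=0): starts [51, 77, 84, 94, 103, 141, 156, 175, 184, 226, 237, 261, 271] → cuts [51, 77, 84, 94, 103, 141, 156, 175, 184, 226, 237, 261, 271]

Pooled cuts: [19, 28, 37, 50, 51, 72, 77, 84, 94, 103, 124, 132, 141, 155, 156, 170, 175, 184, 203, 226, 237, 254, 261, 271]

Fragments:
  19→28: 9 bp
  28→37: 9 bp
  37→50: 13 bp
  50→51: 1 bp
  51→72: 21 bp
  72→77: 5 bp
  77→84: 7 bp
  84→94: 10 bp
  94→103: 9 bp
  103→124: 21 bp
  124→132: 8 bp
  132→141: 9 bp
  141→155: 14 bp
  155→156: 1 bp
  156→170: 14 bp
  170→175: 5 bp
  175→184: 9 bp
  184→203: 19 bp
  203→226: 23 bp
  226→237: 11 bp
  237→254: 17 bp
  254→261: 7 bp
  261→271: 10 bp
  271→19 (wrap): 272-271+19 = 20 bp

[1,1,5,5,7,7,8,9,9,9,9,9,10,10,11,13,14,14,17,19,20,21,21,23]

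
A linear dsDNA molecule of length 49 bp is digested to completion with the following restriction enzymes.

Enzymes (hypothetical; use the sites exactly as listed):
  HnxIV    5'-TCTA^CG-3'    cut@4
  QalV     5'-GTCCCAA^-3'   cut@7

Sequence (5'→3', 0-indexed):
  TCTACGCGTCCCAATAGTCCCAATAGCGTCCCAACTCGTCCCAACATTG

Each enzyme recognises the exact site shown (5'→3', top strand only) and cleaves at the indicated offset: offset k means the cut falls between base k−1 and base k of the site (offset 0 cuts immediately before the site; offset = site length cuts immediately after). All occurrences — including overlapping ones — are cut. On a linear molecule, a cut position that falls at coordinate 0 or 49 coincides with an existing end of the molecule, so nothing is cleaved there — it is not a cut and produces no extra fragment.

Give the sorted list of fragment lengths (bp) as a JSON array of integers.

[4,5,9,10,10,11]

Site scan:
  HnxIV (TCTACG, off=4): starts [0] → cuts [4]
  QalV (GTCCCAA, off=7): starts [7, 16, 27, 37] → cuts [14, 23, 34, 44]

All cut coordinates (distinct, sorted): [4, 14, 23, 34, 44]

Fragments:
  [0,4): 4 bp
  [4,14): 10 bp
  [14,23): 9 bp
  [23,34): 11 bp
  [34,44): 10 bp
  [44,49): 5 bp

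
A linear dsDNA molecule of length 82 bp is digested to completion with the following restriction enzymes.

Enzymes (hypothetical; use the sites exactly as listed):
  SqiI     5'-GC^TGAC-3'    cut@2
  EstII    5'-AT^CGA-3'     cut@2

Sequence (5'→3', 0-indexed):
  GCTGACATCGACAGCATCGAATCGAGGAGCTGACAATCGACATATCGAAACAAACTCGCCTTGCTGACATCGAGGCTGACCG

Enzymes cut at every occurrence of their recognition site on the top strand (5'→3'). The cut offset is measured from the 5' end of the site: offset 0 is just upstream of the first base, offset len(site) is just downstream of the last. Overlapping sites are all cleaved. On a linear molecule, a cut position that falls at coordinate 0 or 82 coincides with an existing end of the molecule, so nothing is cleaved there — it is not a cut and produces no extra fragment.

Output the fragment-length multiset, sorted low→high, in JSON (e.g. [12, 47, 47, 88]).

Scan for sites:
  SqiI (GCTGAC, off=2): starts [0, 28, 62, 74] → cuts [2, 30, 64, 76]
  EstII (ATCGA, off=2): starts [6, 15, 20, 35, 43, 68] → cuts [8, 17, 22, 37, 45, 70]

Pooled cuts: [2, 8, 17, 22, 30, 37, 45, 64, 70, 76]

Fragments:
  [0,2): 2 bp
  [2,8): 6 bp
  [8,17): 9 bp
  [17,22): 5 bp
  [22,30): 8 bp
  [30,37): 7 bp
  [37,45): 8 bp
  [45,64): 19 bp
  [64,70): 6 bp
  [70,76): 6 bp
  [76,82): 6 bp

[2,5,6,6,6,6,7,8,8,9,19]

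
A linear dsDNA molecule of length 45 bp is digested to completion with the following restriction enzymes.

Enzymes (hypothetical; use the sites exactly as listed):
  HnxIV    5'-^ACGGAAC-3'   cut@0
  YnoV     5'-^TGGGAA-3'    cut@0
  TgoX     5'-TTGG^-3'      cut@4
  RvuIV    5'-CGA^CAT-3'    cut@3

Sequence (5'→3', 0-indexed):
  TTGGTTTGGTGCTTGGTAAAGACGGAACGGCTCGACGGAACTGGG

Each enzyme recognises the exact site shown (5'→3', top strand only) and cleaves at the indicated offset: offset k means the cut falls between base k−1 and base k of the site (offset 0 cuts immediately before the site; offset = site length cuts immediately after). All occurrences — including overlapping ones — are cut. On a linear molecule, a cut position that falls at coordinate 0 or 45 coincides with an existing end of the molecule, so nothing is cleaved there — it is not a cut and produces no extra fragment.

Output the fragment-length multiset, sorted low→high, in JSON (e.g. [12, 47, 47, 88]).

[4,5,5,7,11,13]

Site scan:
  HnxIV (ACGGAAC, off=0): starts [21, 34] → cuts [21, 34]
  YnoV (TGGGAA, off=0): no sites
  TgoX (TTGG, off=4): starts [0, 5, 12] → cuts [4, 9, 16]
  RvuIV (CGACAT, off=3): no sites

All cut coordinates (distinct, sorted): [4, 9, 16, 21, 34]

Fragments:
  [0,4): 4 bp
  [4,9): 5 bp
  [9,16): 7 bp
  [16,21): 5 bp
  [21,34): 13 bp
  [34,45): 11 bp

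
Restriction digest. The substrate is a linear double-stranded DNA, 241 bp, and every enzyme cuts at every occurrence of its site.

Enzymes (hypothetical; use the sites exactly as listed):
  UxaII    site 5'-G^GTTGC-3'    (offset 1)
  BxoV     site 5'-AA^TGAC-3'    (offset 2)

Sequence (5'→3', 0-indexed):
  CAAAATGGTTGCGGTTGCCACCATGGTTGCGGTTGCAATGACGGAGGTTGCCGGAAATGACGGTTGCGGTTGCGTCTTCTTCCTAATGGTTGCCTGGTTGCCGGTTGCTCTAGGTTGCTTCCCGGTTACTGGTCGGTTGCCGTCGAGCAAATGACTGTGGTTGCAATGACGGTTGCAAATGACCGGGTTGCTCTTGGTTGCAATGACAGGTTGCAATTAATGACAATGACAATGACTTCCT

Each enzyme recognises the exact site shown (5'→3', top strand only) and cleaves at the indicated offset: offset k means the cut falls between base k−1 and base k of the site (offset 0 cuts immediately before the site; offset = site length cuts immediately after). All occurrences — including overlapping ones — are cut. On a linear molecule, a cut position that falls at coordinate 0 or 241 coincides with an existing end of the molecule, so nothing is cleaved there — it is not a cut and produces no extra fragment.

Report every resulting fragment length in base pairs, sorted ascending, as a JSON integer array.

[5,5,6,6,6,6,6,6,7,7,7,7,7,7,8,8,8,8,9,10,10,11,11,12,16,20,22]

Site scan:
  UxaII (GGTTGC, off=1): starts [6, 12, 24, 30, 45, 61, 67, 87, 95, 102, 112, 134, 158, 170, 185, 195, 208] → cuts [7, 13, 25, 31, 46, 62, 68, 88, 96, 103, 113, 135, 159, 171, 186, 196, 209]
  BxoV (AATGAC, off=2): starts [36, 55, 149, 164, 177, 201, 218, 224, 230] → cuts [38, 57, 151, 166, 179, 203, 220, 226, 232]

Pooled cuts: [7, 13, 25, 31, 38, 46, 57, 62, 68, 88, 96, 103, 113, 135, 151, 159, 166, 171, 179, 186, 196, 203, 209, 220, 226, 232]

Fragment lengths:
  [0,7): 7 bp
  [7,13): 6 bp
  [13,25): 12 bp
  [25,31): 6 bp
  [31,38): 7 bp
  [38,46): 8 bp
  [46,57): 11 bp
  [57,62): 5 bp
  [62,68): 6 bp
  [68,88): 20 bp
  [88,96): 8 bp
  [96,103): 7 bp
  [103,113): 10 bp
  [113,135): 22 bp
  [135,151): 16 bp
  [151,159): 8 bp
  [159,166): 7 bp
  [166,171): 5 bp
  [171,179): 8 bp
  [179,186): 7 bp
  [186,196): 10 bp
  [196,203): 7 bp
  [203,209): 6 bp
  [209,220): 11 bp
  [220,226): 6 bp
  [226,232): 6 bp
  [232,241): 9 bp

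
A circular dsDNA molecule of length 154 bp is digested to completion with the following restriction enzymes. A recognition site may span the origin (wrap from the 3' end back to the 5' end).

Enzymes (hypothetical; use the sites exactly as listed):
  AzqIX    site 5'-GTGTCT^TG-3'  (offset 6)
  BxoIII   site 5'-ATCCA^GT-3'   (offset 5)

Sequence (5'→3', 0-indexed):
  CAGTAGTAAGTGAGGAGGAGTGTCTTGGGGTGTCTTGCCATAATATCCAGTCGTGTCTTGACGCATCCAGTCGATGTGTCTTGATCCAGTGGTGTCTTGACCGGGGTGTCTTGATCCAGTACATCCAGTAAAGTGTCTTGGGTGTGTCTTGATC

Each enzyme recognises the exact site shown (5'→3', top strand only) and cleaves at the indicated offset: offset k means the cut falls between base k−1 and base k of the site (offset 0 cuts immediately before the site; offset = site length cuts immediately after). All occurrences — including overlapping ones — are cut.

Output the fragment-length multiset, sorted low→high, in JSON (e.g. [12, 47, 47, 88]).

Scan for sites:
  AzqIX GTGTCTTG/6: at [19, 29, 52, 75, 91, 105, 132, 143] ⇒ [25, 35, 58, 81, 97, 111, 138, 149]
  BxoIII ATCCAGT/5: at [44, 64, 83, 113, 122, 151] ⇒ [2, 49, 69, 88, 118, 127]

All cut coordinates (distinct, sorted): [2, 25, 35, 49, 58, 69, 81, 88, 97, 111, 118, 127, 138, 149]

Fragments:
  2→25: 23 bp
  25→35: 10 bp
  35→49: 14 bp
  49→58: 9 bp
  58→69: 11 bp
  69→81: 12 bp
  81→88: 7 bp
  88→97: 9 bp
  97→111: 14 bp
  111→118: 7 bp
  118→127: 9 bp
  127→138: 11 bp
  138→149: 11 bp
  149→2 (wrap): 154-149+2 = 7 bp

[7,7,7,9,9,9,10,11,11,11,12,14,14,23]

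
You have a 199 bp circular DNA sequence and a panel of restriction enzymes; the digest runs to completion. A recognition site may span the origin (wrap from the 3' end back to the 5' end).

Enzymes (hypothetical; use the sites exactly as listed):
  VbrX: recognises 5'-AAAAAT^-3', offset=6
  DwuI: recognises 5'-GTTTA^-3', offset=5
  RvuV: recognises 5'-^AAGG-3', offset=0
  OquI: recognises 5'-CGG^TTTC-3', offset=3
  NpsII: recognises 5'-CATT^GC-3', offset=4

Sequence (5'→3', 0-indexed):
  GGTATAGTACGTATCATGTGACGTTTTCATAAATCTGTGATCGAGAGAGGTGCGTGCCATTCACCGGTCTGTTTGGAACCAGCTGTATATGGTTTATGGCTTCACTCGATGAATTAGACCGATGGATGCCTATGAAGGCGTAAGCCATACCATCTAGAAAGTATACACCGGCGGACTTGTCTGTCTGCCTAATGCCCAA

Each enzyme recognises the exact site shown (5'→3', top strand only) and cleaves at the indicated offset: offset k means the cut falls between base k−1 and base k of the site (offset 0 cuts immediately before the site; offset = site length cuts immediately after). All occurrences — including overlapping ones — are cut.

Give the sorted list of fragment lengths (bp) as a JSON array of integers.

[38,63,98]

Scan for sites:
  VbrX (AAAAAT, off=6): no sites
  DwuI (GTTTA, off=5): starts [91] → cuts [96]
  RvuV (AAGG, off=0): starts [134, 197] → cuts [134, 197]
  OquI (CGGTTTC, off=3): no sites
  NpsII (CATTGC, off=4): no sites

Pooled cuts: [96, 134, 197]

Fragment lengths:
  96→134: 38 bp
  134→197: 63 bp
  197→96 (wrap): 199-197+96 = 98 bp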